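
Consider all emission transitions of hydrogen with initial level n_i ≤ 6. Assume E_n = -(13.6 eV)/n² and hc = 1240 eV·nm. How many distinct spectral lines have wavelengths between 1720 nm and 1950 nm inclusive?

Enumerate all n_i → n_f pairs with 1 ≤ n_f < n_i ≤ 6 and compute λ = 1240 / [13.6·1·(1/n_f² − 1/n_i²)].
Lines falling in [1720, 1950] nm: 4→3 (1876 nm).

1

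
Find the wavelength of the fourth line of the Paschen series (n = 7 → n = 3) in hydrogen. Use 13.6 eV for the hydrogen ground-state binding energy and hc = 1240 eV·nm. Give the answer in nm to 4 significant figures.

1005 nm

The Paschen series terminates on n_f = 3; the fourth line has n_i = 3+4 = 7.
ΔE = 13.60 × (1/3² − 1/7²) = 1.234 eV.
λ = 1240 / 1.234 = 1005 nm.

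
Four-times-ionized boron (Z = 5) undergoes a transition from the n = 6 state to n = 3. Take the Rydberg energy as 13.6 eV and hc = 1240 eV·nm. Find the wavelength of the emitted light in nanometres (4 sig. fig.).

For Z = 5 the level energies scale as Z², so the effective Rydberg energy is 13.6 × 25 = 340.0 eV.
ΔE = 340.0 × (1/3² − 1/6²) = 340.0 × 0.08333 = 28.33 eV.
λ = hc/ΔE = 1240 / 28.33 = 43.76 nm.

43.76 nm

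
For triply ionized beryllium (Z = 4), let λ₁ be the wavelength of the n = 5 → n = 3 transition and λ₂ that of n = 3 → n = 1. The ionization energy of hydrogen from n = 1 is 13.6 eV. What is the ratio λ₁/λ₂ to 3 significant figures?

λ ∝ 1/ΔE ∝ 1/(1/n_f² − 1/n_i²), and the Z² and hc factors cancel in the ratio.
λ₁/λ₂ = (1/1² − 1/3²)/(1/3² − 1/5²) = 0.8889/0.07111 = 12.5.

12.5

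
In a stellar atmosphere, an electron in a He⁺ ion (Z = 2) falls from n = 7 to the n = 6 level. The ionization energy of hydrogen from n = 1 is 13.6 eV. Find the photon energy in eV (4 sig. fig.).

The Bohr energies scale as Z², so for Z = 2: E_n = −54.40/n² eV.
E_7 = −54.40/49 = −1.110 eV and E_6 = −54.40/36 = −1.511 eV.
The photon energy is |E_7 − E_6| = 0.4009 eV.

0.4009 eV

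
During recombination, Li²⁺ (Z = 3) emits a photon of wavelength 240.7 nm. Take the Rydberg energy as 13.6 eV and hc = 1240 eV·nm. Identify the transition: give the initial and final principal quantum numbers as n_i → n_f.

The photon energy is ΔE = hc/λ = 1240 / 240.7 = 5.152 eV.
With Z = 3, ΔE = 122.4 × (1/n_f² − 1/n_i²), so 1/n_f² − 1/n_i² = 0.04209.
Trying n_f = 4 gives 1/n_i² = 0.02041, i.e. n_i ≈ 7; this pair matches.

n_i = 7, n_f = 4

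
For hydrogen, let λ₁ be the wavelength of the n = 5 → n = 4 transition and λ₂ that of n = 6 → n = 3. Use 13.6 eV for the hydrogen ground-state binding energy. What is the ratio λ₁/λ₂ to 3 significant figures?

3.70

λ ∝ 1/ΔE ∝ 1/(1/n_f² − 1/n_i²), and the Z² and hc factors cancel in the ratio.
λ₁/λ₂ = (1/3² − 1/6²)/(1/4² − 1/5²) = 0.08333/0.02250 = 3.70.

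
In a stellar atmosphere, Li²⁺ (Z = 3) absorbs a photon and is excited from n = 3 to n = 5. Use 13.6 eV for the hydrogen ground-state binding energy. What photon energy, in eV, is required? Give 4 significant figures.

8.704 eV

The Bohr energies scale as Z², so for Z = 3: E_n = −122.4/n² eV.
E_5 = −122.4/25 = −4.896 eV and E_3 = −122.4/9 = −13.60 eV.
The photon energy is |E_5 − E_3| = 8.704 eV.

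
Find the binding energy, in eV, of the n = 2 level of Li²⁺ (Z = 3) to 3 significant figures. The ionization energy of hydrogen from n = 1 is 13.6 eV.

30.6 eV

E_n = −13.6 Z²/n² = −122.4/n² eV for Z = 3.
E_2 = −122.4/4 = −30.6 eV, so ionization (to E = 0) requires 30.6 eV.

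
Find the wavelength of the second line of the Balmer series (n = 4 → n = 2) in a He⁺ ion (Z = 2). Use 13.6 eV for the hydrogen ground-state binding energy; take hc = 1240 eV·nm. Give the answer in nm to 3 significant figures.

The Balmer series terminates on n_f = 2; the second line has n_i = 2+2 = 4.
ΔE = 54.40 × (1/2² − 1/4²) = 10.20 eV.
λ = 1240 / 10.20 = 122 nm.

122 nm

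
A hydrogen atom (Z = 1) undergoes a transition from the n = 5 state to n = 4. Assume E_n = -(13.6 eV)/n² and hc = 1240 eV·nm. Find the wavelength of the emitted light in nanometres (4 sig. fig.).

ΔE = 13.60 × (1/4² − 1/5²) = 13.60 × 0.02250 = 0.3060 eV.
λ = hc/ΔE = 1240 / 0.3060 = 4052 nm.

4052 nm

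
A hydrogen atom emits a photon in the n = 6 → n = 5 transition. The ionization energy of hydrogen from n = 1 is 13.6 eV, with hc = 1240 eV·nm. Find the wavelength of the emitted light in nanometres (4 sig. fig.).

ΔE = 13.60 × (1/5² − 1/6²) = 13.60 × 0.01222 = 0.1662 eV.
λ = hc/ΔE = 1240 / 0.1662 = 7460 nm.

7460 nm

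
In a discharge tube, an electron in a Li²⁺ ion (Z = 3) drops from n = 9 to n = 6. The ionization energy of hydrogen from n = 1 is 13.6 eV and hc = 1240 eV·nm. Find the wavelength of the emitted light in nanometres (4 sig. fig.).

656.5 nm

For Z = 3 the level energies scale as Z², so the effective Rydberg energy is 13.6 × 9 = 122.4 eV.
ΔE = 122.4 × (1/6² − 1/9²) = 122.4 × 0.01543 = 1.889 eV.
λ = hc/ΔE = 1240 / 1.889 = 656.5 nm.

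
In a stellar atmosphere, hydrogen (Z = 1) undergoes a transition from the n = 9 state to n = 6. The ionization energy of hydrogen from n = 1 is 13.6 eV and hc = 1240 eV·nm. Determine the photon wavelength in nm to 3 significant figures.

ΔE = 13.60 × (1/6² − 1/9²) = 13.60 × 0.01543 = 0.2099 eV.
λ = hc/ΔE = 1240 / 0.2099 = 5910 nm.

5910 nm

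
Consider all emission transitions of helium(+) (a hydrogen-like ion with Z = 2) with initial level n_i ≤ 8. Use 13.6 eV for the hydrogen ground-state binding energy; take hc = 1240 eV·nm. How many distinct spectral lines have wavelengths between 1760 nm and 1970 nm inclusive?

2

Enumerate all n_i → n_f pairs with 1 ≤ n_f < n_i ≤ 8 and compute λ = 1240 / [13.6·4·(1/n_f² − 1/n_i²)].
Lines falling in [1760, 1970] nm: 6→5 (1865 nm), 8→6 (1876 nm).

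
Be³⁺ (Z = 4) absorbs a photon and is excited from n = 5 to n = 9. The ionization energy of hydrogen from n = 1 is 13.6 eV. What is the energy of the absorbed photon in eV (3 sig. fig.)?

The Bohr energies scale as Z², so for Z = 4: E_n = −217.6/n² eV.
E_9 = −217.6/81 = −2.686 eV and E_5 = −217.6/25 = −8.704 eV.
The photon energy is |E_9 − E_5| = 6.02 eV.

6.02 eV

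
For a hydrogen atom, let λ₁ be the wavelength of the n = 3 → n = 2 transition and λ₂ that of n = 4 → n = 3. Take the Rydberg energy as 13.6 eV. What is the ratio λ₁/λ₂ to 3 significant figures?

λ ∝ 1/ΔE ∝ 1/(1/n_f² − 1/n_i²), and the Z² and hc factors cancel in the ratio.
λ₁/λ₂ = (1/3² − 1/4²)/(1/2² − 1/3²) = 0.04861/0.1389 = 0.350.

0.350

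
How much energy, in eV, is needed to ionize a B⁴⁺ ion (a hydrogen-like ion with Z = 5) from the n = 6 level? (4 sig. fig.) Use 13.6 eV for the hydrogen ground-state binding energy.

9.444 eV

E_n = −13.6 Z²/n² = −340.0/n² eV for Z = 5.
E_6 = −340.0/36 = −9.444 eV, so ionization (to E = 0) requires 9.444 eV.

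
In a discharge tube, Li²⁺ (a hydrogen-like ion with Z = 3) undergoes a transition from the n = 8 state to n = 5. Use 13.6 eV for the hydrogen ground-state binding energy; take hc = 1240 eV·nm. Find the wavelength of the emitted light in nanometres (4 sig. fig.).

For Z = 3 the level energies scale as Z², so the effective Rydberg energy is 13.6 × 9 = 122.4 eV.
ΔE = 122.4 × (1/5² − 1/8²) = 122.4 × 0.02438 = 2.984 eV.
λ = hc/ΔE = 1240 / 2.984 = 415.6 nm.

415.6 nm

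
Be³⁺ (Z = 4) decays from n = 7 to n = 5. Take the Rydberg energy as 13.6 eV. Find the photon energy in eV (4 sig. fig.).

The Bohr energies scale as Z², so for Z = 4: E_n = −217.6/n² eV.
E_7 = −217.6/49 = −4.441 eV and E_5 = −217.6/25 = −8.704 eV.
The photon energy is |E_7 − E_5| = 4.263 eV.

4.263 eV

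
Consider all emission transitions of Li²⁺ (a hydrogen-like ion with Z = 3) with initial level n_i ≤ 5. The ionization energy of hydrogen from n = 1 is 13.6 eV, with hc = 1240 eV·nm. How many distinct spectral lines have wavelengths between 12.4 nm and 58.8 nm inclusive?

3

Enumerate all n_i → n_f pairs with 1 ≤ n_f < n_i ≤ 5 and compute λ = 1240 / [13.6·9·(1/n_f² − 1/n_i²)].
Lines falling in [12.4, 58.8] nm: 2→1 (13.51 nm), 5→2 (48.24 nm), 4→2 (54.03 nm).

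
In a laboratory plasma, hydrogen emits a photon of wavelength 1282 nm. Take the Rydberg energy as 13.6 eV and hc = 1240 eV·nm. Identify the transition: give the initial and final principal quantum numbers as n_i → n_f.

The photon energy is ΔE = hc/λ = 1240 / 1282 = 0.9672 eV.
With Z = 1, ΔE = 13.60 × (1/n_f² − 1/n_i²), so 1/n_f² − 1/n_i² = 0.07112.
Trying n_f = 3 gives 1/n_i² = 0.03999, i.e. n_i ≈ 5; this pair matches.

n_i = 5, n_f = 3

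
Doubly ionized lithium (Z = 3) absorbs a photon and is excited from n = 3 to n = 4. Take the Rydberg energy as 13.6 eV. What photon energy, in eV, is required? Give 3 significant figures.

The Bohr energies scale as Z², so for Z = 3: E_n = −122.4/n² eV.
E_4 = −122.4/16 = −7.650 eV and E_3 = −122.4/9 = −13.60 eV.
The photon energy is |E_4 − E_3| = 5.95 eV.

5.95 eV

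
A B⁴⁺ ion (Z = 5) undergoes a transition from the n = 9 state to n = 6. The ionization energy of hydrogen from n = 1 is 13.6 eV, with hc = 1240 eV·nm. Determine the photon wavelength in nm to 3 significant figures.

236 nm

For Z = 5 the level energies scale as Z², so the effective Rydberg energy is 13.6 × 25 = 340.0 eV.
ΔE = 340.0 × (1/6² − 1/9²) = 340.0 × 0.01543 = 5.247 eV.
λ = hc/ΔE = 1240 / 5.247 = 236 nm.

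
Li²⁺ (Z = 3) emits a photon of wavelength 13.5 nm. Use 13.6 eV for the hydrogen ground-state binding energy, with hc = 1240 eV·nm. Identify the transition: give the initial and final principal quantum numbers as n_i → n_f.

n_i = 2, n_f = 1

The photon energy is ΔE = hc/λ = 1240 / 13.5 = 91.85 eV.
With Z = 3, ΔE = 122.4 × (1/n_f² − 1/n_i²), so 1/n_f² − 1/n_i² = 0.7504.
Trying n_f = 1 gives 1/n_i² = 0.2496, i.e. n_i ≈ 2; this pair matches.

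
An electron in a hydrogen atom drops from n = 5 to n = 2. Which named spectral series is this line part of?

The series is set by the lower level: n_f = 2 is the Balmer series.

Balmer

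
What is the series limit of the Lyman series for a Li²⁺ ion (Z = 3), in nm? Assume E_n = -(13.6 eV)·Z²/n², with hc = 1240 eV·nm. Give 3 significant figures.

The Lyman series has lower level n_f = 1; the series limit corresponds to n_i → ∞.
ΔE_max = 13.6 × 9 / 1² = 122.4 eV.
λ_min = 1240 / 122.4 = 10.1 nm.

10.1 nm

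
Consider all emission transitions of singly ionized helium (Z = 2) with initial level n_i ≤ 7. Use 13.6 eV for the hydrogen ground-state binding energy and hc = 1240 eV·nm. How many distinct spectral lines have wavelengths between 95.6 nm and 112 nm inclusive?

Enumerate all n_i → n_f pairs with 1 ≤ n_f < n_i ≤ 7 and compute λ = 1240 / [13.6·4·(1/n_f² − 1/n_i²)].
Lines falling in [95.6, 112] nm: 7→2 (99.28 nm), 6→2 (102.6 nm), 5→2 (108.5 nm).

3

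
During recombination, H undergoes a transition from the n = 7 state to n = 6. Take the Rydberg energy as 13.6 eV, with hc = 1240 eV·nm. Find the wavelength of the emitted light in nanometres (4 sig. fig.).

12370 nm

ΔE = 13.60 × (1/6² − 1/7²) = 13.60 × 0.007370 = 0.1002 eV.
λ = hc/ΔE = 1240 / 0.1002 = 12370 nm.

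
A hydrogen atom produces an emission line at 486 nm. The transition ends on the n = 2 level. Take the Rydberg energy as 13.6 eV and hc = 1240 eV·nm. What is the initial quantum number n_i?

The photon energy is ΔE = hc/λ = 1240 / 486 = 2.551 eV.
With Z = 1, ΔE = 13.60 × (1/n_f² − 1/n_i²), so 1/n_f² − 1/n_i² = 0.1876.
With n_f = 2: 1/n_i² = 1/4 − 0.1876 = 0.06239, so n_i ≈ 4.00.

n_i = 4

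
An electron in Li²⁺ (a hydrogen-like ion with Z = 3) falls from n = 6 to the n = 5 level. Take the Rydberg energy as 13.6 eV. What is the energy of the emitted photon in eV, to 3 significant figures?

The Bohr energies scale as Z², so for Z = 3: E_n = −122.4/n² eV.
E_6 = −122.4/36 = −3.400 eV and E_5 = −122.4/25 = −4.896 eV.
The photon energy is |E_6 − E_5| = 1.50 eV.

1.50 eV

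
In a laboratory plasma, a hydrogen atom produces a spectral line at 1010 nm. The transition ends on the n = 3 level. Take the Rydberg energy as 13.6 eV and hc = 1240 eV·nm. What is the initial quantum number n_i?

The photon energy is ΔE = hc/λ = 1240 / 1010 = 1.228 eV.
With Z = 1, ΔE = 13.60 × (1/n_f² − 1/n_i²), so 1/n_f² − 1/n_i² = 0.09027.
With n_f = 3: 1/n_i² = 1/9 − 0.09027 = 0.02084, so n_i ≈ 6.93.

n_i = 7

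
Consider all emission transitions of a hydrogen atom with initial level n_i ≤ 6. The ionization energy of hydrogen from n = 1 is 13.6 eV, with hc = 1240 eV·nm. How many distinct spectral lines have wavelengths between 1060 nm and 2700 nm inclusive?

4

Enumerate all n_i → n_f pairs with 1 ≤ n_f < n_i ≤ 6 and compute λ = 1240 / [13.6·1·(1/n_f² − 1/n_i²)].
Lines falling in [1060, 2700] nm: 6→3 (1094 nm), 5→3 (1282 nm), 4→3 (1876 nm), 6→4 (2626 nm).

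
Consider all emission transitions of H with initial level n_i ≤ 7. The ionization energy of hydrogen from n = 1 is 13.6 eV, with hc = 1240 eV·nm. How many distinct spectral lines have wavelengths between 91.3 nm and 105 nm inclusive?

Enumerate all n_i → n_f pairs with 1 ≤ n_f < n_i ≤ 7 and compute λ = 1240 / [13.6·1·(1/n_f² − 1/n_i²)].
Lines falling in [91.3, 105] nm: 7→1 (93.08 nm), 6→1 (93.78 nm), 5→1 (94.98 nm), 4→1 (97.25 nm), 3→1 (102.6 nm).

5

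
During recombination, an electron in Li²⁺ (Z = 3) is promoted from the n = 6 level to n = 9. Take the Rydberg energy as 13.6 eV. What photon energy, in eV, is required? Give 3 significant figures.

1.89 eV

The Bohr energies scale as Z², so for Z = 3: E_n = −122.4/n² eV.
E_9 = −122.4/81 = −1.511 eV and E_6 = −122.4/36 = −3.400 eV.
The photon energy is |E_9 − E_6| = 1.89 eV.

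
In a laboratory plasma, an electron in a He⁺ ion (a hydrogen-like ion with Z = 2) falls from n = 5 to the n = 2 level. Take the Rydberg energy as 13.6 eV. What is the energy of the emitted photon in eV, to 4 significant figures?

11.42 eV

The Bohr energies scale as Z², so for Z = 2: E_n = −54.40/n² eV.
E_5 = −54.40/25 = −2.176 eV and E_2 = −54.40/4 = −13.60 eV.
The photon energy is |E_5 − E_2| = 11.42 eV.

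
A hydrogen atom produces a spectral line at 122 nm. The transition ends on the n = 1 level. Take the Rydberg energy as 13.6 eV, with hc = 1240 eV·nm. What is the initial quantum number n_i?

The photon energy is ΔE = hc/λ = 1240 / 122 = 10.16 eV.
With Z = 1, ΔE = 13.60 × (1/n_f² − 1/n_i²), so 1/n_f² − 1/n_i² = 0.7473.
With n_f = 1: 1/n_i² = 1/1 − 0.7473 = 0.2527, so n_i ≈ 1.99.

n_i = 2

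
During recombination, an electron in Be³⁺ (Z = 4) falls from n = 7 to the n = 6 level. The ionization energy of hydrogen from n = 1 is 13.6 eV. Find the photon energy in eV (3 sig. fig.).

The Bohr energies scale as Z², so for Z = 4: E_n = −217.6/n² eV.
E_7 = −217.6/49 = −4.441 eV and E_6 = −217.6/36 = −6.044 eV.
The photon energy is |E_7 − E_6| = 1.60 eV.

1.60 eV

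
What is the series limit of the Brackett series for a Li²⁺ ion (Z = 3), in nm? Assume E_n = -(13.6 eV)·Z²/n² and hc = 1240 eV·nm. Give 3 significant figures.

162 nm

The Brackett series has lower level n_f = 4; the series limit corresponds to n_i → ∞.
ΔE_max = 13.6 × 9 / 4² = 7.650 eV.
λ_min = 1240 / 7.650 = 162 nm.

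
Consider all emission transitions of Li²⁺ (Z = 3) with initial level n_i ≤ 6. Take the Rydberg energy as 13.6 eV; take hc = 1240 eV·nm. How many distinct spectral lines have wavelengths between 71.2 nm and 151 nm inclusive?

3

Enumerate all n_i → n_f pairs with 1 ≤ n_f < n_i ≤ 6 and compute λ = 1240 / [13.6·9·(1/n_f² − 1/n_i²)].
Lines falling in [71.2, 151] nm: 3→2 (72.94 nm), 6→3 (121.6 nm), 5→3 (142.5 nm).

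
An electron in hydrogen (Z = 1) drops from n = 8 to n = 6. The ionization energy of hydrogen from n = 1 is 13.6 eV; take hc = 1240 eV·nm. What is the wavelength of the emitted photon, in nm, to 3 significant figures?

7500 nm

ΔE = 13.60 × (1/6² − 1/8²) = 13.60 × 0.01215 = 0.1653 eV.
λ = hc/ΔE = 1240 / 0.1653 = 7500 nm.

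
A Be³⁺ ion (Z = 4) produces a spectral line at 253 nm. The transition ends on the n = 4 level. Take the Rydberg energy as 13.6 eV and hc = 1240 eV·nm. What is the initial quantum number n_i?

n_i = 5

The photon energy is ΔE = hc/λ = 1240 / 253 = 4.901 eV.
With Z = 4, ΔE = 217.6 × (1/n_f² − 1/n_i²), so 1/n_f² − 1/n_i² = 0.02252.
With n_f = 4: 1/n_i² = 1/16 − 0.02252 = 0.03998, so n_i ≈ 5.00.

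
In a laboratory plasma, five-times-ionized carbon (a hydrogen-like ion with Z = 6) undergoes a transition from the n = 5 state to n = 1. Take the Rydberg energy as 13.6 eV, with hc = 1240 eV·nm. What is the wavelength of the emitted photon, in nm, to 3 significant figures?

For Z = 6 the level energies scale as Z², so the effective Rydberg energy is 13.6 × 36 = 489.6 eV.
ΔE = 489.6 × (1/1² − 1/5²) = 489.6 × 0.9600 = 470.0 eV.
λ = hc/ΔE = 1240 / 470.0 = 2.64 nm.

2.64 nm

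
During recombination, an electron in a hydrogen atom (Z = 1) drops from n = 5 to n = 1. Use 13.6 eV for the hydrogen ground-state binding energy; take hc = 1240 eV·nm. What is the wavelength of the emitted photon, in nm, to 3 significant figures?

95.0 nm

ΔE = 13.60 × (1/1² − 1/5²) = 13.60 × 0.9600 = 13.06 eV.
λ = hc/ΔE = 1240 / 13.06 = 95.0 nm.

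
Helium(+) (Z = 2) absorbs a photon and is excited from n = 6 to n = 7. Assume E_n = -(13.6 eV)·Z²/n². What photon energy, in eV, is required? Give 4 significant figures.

The Bohr energies scale as Z², so for Z = 2: E_n = −54.40/n² eV.
E_7 = −54.40/49 = −1.110 eV and E_6 = −54.40/36 = −1.511 eV.
The photon energy is |E_7 − E_6| = 0.4009 eV.

0.4009 eV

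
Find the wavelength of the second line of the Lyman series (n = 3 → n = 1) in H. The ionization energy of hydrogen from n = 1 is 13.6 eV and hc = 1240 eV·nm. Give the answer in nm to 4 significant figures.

102.6 nm

The Lyman series terminates on n_f = 1; the second line has n_i = 1+2 = 3.
ΔE = 13.60 × (1/1² − 1/3²) = 12.09 eV.
λ = 1240 / 12.09 = 102.6 nm.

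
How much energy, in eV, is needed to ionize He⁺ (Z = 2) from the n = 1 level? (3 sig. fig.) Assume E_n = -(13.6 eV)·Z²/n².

54.4 eV

E_n = −13.6 Z²/n² = −54.40/n² eV for Z = 2.
E_1 = −54.40/1 = −54.4 eV, so ionization (to E = 0) requires 54.4 eV.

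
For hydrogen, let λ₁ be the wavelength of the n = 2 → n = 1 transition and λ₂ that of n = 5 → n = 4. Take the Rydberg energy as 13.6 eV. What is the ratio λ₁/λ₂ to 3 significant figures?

λ ∝ 1/ΔE ∝ 1/(1/n_f² − 1/n_i²), and the Z² and hc factors cancel in the ratio.
λ₁/λ₂ = (1/4² − 1/5²)/(1/1² − 1/2²) = 0.02250/0.7500 = 0.0300.

0.0300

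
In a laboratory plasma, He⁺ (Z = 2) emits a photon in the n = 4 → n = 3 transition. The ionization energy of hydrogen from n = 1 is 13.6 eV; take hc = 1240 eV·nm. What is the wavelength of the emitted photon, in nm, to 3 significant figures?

469 nm

For Z = 2 the level energies scale as Z², so the effective Rydberg energy is 13.6 × 4 = 54.40 eV.
ΔE = 54.40 × (1/3² − 1/4²) = 54.40 × 0.04861 = 2.644 eV.
λ = hc/ΔE = 1240 / 2.644 = 469 nm.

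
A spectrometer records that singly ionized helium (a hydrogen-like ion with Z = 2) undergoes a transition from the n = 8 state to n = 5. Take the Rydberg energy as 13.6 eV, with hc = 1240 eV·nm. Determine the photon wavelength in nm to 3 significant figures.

935 nm

For Z = 2 the level energies scale as Z², so the effective Rydberg energy is 13.6 × 4 = 54.40 eV.
ΔE = 54.40 × (1/5² − 1/8²) = 54.40 × 0.02438 = 1.326 eV.
λ = hc/ΔE = 1240 / 1.326 = 935 nm.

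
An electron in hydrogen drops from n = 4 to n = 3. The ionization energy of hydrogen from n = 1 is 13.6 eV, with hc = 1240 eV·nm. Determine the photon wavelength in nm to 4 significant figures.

ΔE = 13.60 × (1/3² − 1/4²) = 13.60 × 0.04861 = 0.6611 eV.
λ = hc/ΔE = 1240 / 0.6611 = 1876 nm.
This line belongs to the Paschen series.

1876 nm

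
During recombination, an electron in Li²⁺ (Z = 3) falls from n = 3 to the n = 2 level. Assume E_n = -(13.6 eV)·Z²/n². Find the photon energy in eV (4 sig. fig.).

The Bohr energies scale as Z², so for Z = 3: E_n = −122.4/n² eV.
E_3 = −122.4/9 = −13.60 eV and E_2 = −122.4/4 = −30.60 eV.
The photon energy is |E_3 − E_2| = 17.00 eV.

17.00 eV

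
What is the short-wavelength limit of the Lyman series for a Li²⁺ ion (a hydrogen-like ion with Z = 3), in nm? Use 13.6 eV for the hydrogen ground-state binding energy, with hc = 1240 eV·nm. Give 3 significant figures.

The Lyman series has lower level n_f = 1; the series limit corresponds to n_i → ∞.
ΔE_max = 13.6 × 9 / 1² = 122.4 eV.
λ_min = 1240 / 122.4 = 10.1 nm.

10.1 nm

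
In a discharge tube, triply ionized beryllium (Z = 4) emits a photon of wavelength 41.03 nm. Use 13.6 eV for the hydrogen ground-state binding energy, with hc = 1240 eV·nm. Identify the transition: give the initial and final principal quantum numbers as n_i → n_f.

The photon energy is ΔE = hc/λ = 1240 / 41.03 = 30.22 eV.
With Z = 4, ΔE = 217.6 × (1/n_f² − 1/n_i²), so 1/n_f² − 1/n_i² = 0.1389.
Trying n_f = 2 gives 1/n_i² = 0.1111, i.e. n_i ≈ 3; this pair matches.

n_i = 3, n_f = 2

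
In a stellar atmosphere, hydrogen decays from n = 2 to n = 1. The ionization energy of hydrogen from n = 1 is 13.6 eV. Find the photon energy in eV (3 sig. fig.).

10.2 eV

E_2 = −13.60/4 = −3.400 eV and E_1 = −13.60/1 = −13.60 eV.
The photon energy is |E_2 − E_1| = 10.2 eV.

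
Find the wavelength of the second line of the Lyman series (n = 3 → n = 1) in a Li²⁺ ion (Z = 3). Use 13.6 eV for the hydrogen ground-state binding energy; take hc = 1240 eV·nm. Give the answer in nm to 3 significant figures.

11.4 nm

The Lyman series terminates on n_f = 1; the second line has n_i = 1+2 = 3.
ΔE = 122.4 × (1/1² − 1/3²) = 108.8 eV.
λ = 1240 / 108.8 = 11.4 nm.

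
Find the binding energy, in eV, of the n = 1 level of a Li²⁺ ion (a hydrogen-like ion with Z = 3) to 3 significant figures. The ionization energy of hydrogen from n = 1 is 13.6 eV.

E_n = −13.6 Z²/n² = −122.4/n² eV for Z = 3.
E_1 = −122.4/1 = −122 eV, so ionization (to E = 0) requires 122 eV.

122 eV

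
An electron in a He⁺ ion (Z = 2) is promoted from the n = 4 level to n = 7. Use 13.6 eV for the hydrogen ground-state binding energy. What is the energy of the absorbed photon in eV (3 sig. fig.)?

The Bohr energies scale as Z², so for Z = 2: E_n = −54.40/n² eV.
E_7 = −54.40/49 = −1.110 eV and E_4 = −54.40/16 = −3.400 eV.
The photon energy is |E_7 − E_4| = 2.29 eV.

2.29 eV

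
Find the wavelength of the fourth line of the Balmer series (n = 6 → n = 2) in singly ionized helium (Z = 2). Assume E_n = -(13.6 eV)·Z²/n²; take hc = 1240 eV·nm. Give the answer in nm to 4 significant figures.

The Balmer series terminates on n_f = 2; the fourth line has n_i = 2+4 = 6.
ΔE = 54.40 × (1/2² − 1/6²) = 12.09 eV.
λ = 1240 / 12.09 = 102.6 nm.

102.6 nm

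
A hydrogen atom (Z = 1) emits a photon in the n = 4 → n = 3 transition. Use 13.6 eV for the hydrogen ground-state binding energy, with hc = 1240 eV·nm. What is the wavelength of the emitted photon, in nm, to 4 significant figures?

1876 nm

ΔE = 13.60 × (1/3² − 1/4²) = 13.60 × 0.04861 = 0.6611 eV.
λ = hc/ΔE = 1240 / 0.6611 = 1876 nm.
This line belongs to the Paschen series.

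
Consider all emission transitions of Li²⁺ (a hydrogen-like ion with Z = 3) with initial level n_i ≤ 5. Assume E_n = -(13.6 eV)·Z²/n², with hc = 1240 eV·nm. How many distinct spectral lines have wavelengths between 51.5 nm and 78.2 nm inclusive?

2

Enumerate all n_i → n_f pairs with 1 ≤ n_f < n_i ≤ 5 and compute λ = 1240 / [13.6·9·(1/n_f² − 1/n_i²)].
Lines falling in [51.5, 78.2] nm: 4→2 (54.03 nm), 3→2 (72.94 nm).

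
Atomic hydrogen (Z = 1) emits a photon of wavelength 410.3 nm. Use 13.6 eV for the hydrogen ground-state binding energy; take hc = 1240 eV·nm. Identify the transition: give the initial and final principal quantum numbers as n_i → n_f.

The photon energy is ΔE = hc/λ = 1240 / 410.3 = 3.022 eV.
With Z = 1, ΔE = 13.60 × (1/n_f² − 1/n_i²), so 1/n_f² − 1/n_i² = 0.2222.
Trying n_f = 2 gives 1/n_i² = 0.02778, i.e. n_i ≈ 6; this pair matches.

n_i = 6, n_f = 2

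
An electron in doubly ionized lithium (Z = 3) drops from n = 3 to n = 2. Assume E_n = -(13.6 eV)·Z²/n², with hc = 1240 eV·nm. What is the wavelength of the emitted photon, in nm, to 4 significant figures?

72.94 nm

For Z = 3 the level energies scale as Z², so the effective Rydberg energy is 13.6 × 9 = 122.4 eV.
ΔE = 122.4 × (1/2² − 1/3²) = 122.4 × 0.1389 = 17.00 eV.
λ = hc/ΔE = 1240 / 17.00 = 72.94 nm.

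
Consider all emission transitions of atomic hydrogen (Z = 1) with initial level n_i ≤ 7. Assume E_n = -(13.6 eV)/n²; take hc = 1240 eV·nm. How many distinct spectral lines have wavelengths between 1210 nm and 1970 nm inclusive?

2

Enumerate all n_i → n_f pairs with 1 ≤ n_f < n_i ≤ 7 and compute λ = 1240 / [13.6·1·(1/n_f² − 1/n_i²)].
Lines falling in [1210, 1970] nm: 5→3 (1282 nm), 4→3 (1876 nm).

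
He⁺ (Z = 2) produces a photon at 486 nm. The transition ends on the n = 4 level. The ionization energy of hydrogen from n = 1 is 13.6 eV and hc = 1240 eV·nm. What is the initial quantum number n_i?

The photon energy is ΔE = hc/λ = 1240 / 486 = 2.551 eV.
With Z = 2, ΔE = 54.40 × (1/n_f² − 1/n_i²), so 1/n_f² − 1/n_i² = 0.04690.
With n_f = 4: 1/n_i² = 1/16 − 0.04690 = 0.01560, so n_i ≈ 8.01.

n_i = 8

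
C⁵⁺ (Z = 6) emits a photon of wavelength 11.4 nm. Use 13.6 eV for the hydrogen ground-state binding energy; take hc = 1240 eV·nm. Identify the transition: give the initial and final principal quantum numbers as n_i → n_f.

The photon energy is ΔE = hc/λ = 1240 / 11.4 = 108.8 eV.
With Z = 6, ΔE = 489.6 × (1/n_f² − 1/n_i²), so 1/n_f² − 1/n_i² = 0.2222.
Trying n_f = 2 gives 1/n_i² = 0.02784, i.e. n_i ≈ 6; this pair matches.

n_i = 6, n_f = 2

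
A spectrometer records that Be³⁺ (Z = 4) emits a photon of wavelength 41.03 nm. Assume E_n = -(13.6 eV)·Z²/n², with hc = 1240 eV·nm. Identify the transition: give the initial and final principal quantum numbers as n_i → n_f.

The photon energy is ΔE = hc/λ = 1240 / 41.03 = 30.22 eV.
With Z = 4, ΔE = 217.6 × (1/n_f² − 1/n_i²), so 1/n_f² − 1/n_i² = 0.1389.
Trying n_f = 2 gives 1/n_i² = 0.1111, i.e. n_i ≈ 3; this pair matches.

n_i = 3, n_f = 2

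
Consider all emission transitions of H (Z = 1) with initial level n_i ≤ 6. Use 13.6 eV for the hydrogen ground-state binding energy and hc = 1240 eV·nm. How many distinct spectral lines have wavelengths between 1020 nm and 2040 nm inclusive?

3

Enumerate all n_i → n_f pairs with 1 ≤ n_f < n_i ≤ 6 and compute λ = 1240 / [13.6·1·(1/n_f² − 1/n_i²)].
Lines falling in [1020, 2040] nm: 6→3 (1094 nm), 5→3 (1282 nm), 4→3 (1876 nm).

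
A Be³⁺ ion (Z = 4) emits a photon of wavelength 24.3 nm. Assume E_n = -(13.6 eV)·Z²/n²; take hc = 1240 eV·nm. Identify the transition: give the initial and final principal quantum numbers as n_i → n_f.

n_i = 8, n_f = 2

The photon energy is ΔE = hc/λ = 1240 / 24.3 = 51.03 eV.
With Z = 4, ΔE = 217.6 × (1/n_f² − 1/n_i²), so 1/n_f² − 1/n_i² = 0.2345.
Trying n_f = 2 gives 1/n_i² = 0.01549, i.e. n_i ≈ 8; this pair matches.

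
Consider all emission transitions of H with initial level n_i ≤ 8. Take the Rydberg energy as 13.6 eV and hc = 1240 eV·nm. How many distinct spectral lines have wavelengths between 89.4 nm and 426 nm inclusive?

Enumerate all n_i → n_f pairs with 1 ≤ n_f < n_i ≤ 8 and compute λ = 1240 / [13.6·1·(1/n_f² − 1/n_i²)].
Lines falling in [89.4, 426] nm: 8→1 (92.62 nm), 7→1 (93.08 nm), 6→1 (93.78 nm), 5→1 (94.98 nm), 4→1 (97.25 nm), 3→1 (102.6 nm), 2→1 (121.6 nm), 8→2 (389.0 nm), 7→2 (397.1 nm), 6→2 (410.3 nm).

10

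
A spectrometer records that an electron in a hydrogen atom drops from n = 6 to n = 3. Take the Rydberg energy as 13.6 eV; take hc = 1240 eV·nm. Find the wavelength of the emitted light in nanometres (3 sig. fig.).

1090 nm

ΔE = 13.60 × (1/3² − 1/6²) = 13.60 × 0.08333 = 1.133 eV.
λ = hc/ΔE = 1240 / 1.133 = 1090 nm.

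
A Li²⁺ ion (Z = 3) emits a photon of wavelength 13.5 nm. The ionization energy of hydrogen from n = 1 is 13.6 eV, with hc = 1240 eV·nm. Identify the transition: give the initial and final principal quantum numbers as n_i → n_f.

n_i = 2, n_f = 1

The photon energy is ΔE = hc/λ = 1240 / 13.5 = 91.85 eV.
With Z = 3, ΔE = 122.4 × (1/n_f² − 1/n_i²), so 1/n_f² − 1/n_i² = 0.7504.
Trying n_f = 1 gives 1/n_i² = 0.2496, i.e. n_i ≈ 2; this pair matches.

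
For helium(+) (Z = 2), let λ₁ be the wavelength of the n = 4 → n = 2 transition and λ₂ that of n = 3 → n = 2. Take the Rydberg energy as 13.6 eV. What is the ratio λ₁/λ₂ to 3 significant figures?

λ ∝ 1/ΔE ∝ 1/(1/n_f² − 1/n_i²), and the Z² and hc factors cancel in the ratio.
λ₁/λ₂ = (1/2² − 1/3²)/(1/2² − 1/4²) = 0.1389/0.1875 = 0.741.

0.741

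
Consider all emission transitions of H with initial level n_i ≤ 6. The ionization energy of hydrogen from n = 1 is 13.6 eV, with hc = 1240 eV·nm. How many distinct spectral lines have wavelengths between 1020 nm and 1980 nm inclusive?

Enumerate all n_i → n_f pairs with 1 ≤ n_f < n_i ≤ 6 and compute λ = 1240 / [13.6·1·(1/n_f² − 1/n_i²)].
Lines falling in [1020, 1980] nm: 6→3 (1094 nm), 5→3 (1282 nm), 4→3 (1876 nm).

3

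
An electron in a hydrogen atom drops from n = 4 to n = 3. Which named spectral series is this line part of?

Paschen

The series is set by the lower level: n_f = 3 is the Paschen series.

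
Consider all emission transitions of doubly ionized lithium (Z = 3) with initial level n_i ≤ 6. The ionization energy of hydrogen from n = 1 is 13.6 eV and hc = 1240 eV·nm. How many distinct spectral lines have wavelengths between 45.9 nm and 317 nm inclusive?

Enumerate all n_i → n_f pairs with 1 ≤ n_f < n_i ≤ 6 and compute λ = 1240 / [13.6·9·(1/n_f² − 1/n_i²)].
Lines falling in [45.9, 317] nm: 5→2 (48.24 nm), 4→2 (54.03 nm), 3→2 (72.94 nm), 6→3 (121.6 nm), 5→3 (142.5 nm), 4→3 (208.4 nm), 6→4 (291.8 nm).

7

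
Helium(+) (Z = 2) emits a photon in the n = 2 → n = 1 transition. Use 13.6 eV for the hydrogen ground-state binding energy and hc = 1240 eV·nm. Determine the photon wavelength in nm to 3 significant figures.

For Z = 2 the level energies scale as Z², so the effective Rydberg energy is 13.6 × 4 = 54.40 eV.
ΔE = 54.40 × (1/1² − 1/2²) = 54.40 × 0.7500 = 40.80 eV.
λ = hc/ΔE = 1240 / 40.80 = 30.4 nm.

30.4 nm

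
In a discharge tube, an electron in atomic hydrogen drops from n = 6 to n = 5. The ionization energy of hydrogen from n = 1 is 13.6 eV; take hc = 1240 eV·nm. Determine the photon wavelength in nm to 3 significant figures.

ΔE = 13.60 × (1/5² − 1/6²) = 13.60 × 0.01222 = 0.1662 eV.
λ = hc/ΔE = 1240 / 0.1662 = 7460 nm.
This line belongs to the Pfund series.

7460 nm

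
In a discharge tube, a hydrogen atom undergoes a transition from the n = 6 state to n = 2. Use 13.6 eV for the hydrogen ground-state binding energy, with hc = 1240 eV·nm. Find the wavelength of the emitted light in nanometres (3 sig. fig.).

410 nm

ΔE = 13.60 × (1/2² − 1/6²) = 13.60 × 0.2222 = 3.022 eV.
λ = hc/ΔE = 1240 / 3.022 = 410 nm.
This line belongs to the Balmer series.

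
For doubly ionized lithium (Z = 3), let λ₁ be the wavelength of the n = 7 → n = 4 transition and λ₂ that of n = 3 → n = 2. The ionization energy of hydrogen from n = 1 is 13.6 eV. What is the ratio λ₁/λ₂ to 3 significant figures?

λ ∝ 1/ΔE ∝ 1/(1/n_f² − 1/n_i²), and the Z² and hc factors cancel in the ratio.
λ₁/λ₂ = (1/2² − 1/3²)/(1/4² − 1/7²) = 0.1389/0.04209 = 3.30.

3.30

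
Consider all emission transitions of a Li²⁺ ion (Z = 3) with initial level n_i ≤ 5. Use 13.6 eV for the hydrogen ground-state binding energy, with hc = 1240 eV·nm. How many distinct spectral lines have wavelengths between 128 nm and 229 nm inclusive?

2

Enumerate all n_i → n_f pairs with 1 ≤ n_f < n_i ≤ 5 and compute λ = 1240 / [13.6·9·(1/n_f² − 1/n_i²)].
Lines falling in [128, 229] nm: 5→3 (142.5 nm), 4→3 (208.4 nm).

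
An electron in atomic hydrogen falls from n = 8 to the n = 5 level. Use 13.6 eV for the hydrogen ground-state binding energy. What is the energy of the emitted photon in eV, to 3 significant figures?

0.332 eV

E_8 = −13.60/64 = −0.2125 eV and E_5 = −13.60/25 = −0.5440 eV.
The photon energy is |E_8 − E_5| = 0.332 eV.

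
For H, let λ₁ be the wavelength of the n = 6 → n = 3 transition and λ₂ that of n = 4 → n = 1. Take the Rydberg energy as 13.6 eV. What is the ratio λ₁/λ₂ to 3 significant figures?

11.3

λ ∝ 1/ΔE ∝ 1/(1/n_f² − 1/n_i²), and the Z² and hc factors cancel in the ratio.
λ₁/λ₂ = (1/1² − 1/4²)/(1/3² − 1/6²) = 0.9375/0.08333 = 11.3.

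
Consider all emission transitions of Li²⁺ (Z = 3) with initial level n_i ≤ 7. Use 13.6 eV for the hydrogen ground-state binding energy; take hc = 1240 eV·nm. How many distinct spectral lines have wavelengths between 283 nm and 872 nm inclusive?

Enumerate all n_i → n_f pairs with 1 ≤ n_f < n_i ≤ 7 and compute λ = 1240 / [13.6·9·(1/n_f² − 1/n_i²)].
Lines falling in [283, 872] nm: 6→4 (291.8 nm), 5→4 (450.3 nm), 7→5 (517.1 nm), 6→5 (828.9 nm).

4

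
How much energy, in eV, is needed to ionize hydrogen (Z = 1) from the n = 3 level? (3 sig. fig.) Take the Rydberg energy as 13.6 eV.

1.51 eV

E_3 = −13.60/9 = −1.51 eV, so ionization (to E = 0) requires 1.51 eV.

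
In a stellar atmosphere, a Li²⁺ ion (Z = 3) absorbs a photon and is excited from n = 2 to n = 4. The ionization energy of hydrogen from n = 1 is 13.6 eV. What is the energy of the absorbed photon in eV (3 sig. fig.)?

23.0 eV

The Bohr energies scale as Z², so for Z = 3: E_n = −122.4/n² eV.
E_4 = −122.4/16 = −7.650 eV and E_2 = −122.4/4 = −30.60 eV.
The photon energy is |E_4 − E_2| = 23.0 eV.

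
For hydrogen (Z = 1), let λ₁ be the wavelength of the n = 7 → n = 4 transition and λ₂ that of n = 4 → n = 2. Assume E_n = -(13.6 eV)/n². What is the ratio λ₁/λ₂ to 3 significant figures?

4.45

λ ∝ 1/ΔE ∝ 1/(1/n_f² − 1/n_i²), and the Z² and hc factors cancel in the ratio.
λ₁/λ₂ = (1/2² − 1/4²)/(1/4² − 1/7²) = 0.1875/0.04209 = 4.45.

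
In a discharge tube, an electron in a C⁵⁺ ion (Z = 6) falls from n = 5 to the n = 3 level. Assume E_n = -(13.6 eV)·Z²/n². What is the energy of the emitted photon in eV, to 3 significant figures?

34.8 eV

The Bohr energies scale as Z², so for Z = 6: E_n = −489.6/n² eV.
E_5 = −489.6/25 = −19.58 eV and E_3 = −489.6/9 = −54.40 eV.
The photon energy is |E_5 − E_3| = 34.8 eV.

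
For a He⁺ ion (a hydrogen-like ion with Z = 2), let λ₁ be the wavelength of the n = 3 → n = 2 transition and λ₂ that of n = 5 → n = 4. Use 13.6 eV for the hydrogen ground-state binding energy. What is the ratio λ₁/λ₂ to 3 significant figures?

0.162

λ ∝ 1/ΔE ∝ 1/(1/n_f² − 1/n_i²), and the Z² and hc factors cancel in the ratio.
λ₁/λ₂ = (1/4² − 1/5²)/(1/2² − 1/3²) = 0.02250/0.1389 = 0.162.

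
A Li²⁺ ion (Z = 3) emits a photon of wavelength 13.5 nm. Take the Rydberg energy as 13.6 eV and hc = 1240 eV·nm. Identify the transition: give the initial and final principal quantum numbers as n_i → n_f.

n_i = 2, n_f = 1

The photon energy is ΔE = hc/λ = 1240 / 13.5 = 91.85 eV.
With Z = 3, ΔE = 122.4 × (1/n_f² − 1/n_i²), so 1/n_f² − 1/n_i² = 0.7504.
Trying n_f = 1 gives 1/n_i² = 0.2496, i.e. n_i ≈ 2; this pair matches.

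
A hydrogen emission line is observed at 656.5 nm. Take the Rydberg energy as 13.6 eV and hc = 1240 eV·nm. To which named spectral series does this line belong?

ΔE = 1240/656.5 = 1.889 eV.
This matches 13.6 × (1/2² − 1/3²), so n_f = 2: the Balmer series.

Balmer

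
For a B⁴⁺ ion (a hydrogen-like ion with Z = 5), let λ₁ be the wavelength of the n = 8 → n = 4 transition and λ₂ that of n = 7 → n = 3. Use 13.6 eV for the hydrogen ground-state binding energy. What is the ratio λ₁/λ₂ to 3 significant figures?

1.93

λ ∝ 1/ΔE ∝ 1/(1/n_f² − 1/n_i²), and the Z² and hc factors cancel in the ratio.
λ₁/λ₂ = (1/3² − 1/7²)/(1/4² − 1/8²) = 0.09070/0.04688 = 1.93.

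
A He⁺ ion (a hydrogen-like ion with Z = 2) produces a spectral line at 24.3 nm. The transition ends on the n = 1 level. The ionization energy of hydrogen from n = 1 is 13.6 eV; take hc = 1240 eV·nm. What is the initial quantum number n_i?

The photon energy is ΔE = hc/λ = 1240 / 24.3 = 51.03 eV.
With Z = 2, ΔE = 54.40 × (1/n_f² − 1/n_i²), so 1/n_f² − 1/n_i² = 0.9380.
With n_f = 1: 1/n_i² = 1/1 − 0.9380 = 0.06197, so n_i ≈ 4.02.

n_i = 4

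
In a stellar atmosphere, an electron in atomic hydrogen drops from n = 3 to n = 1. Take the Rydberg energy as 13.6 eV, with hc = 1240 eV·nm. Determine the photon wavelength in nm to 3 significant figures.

ΔE = 13.60 × (1/1² − 1/3²) = 13.60 × 0.8889 = 12.09 eV.
λ = hc/ΔE = 1240 / 12.09 = 103 nm.
This line belongs to the Lyman series.

103 nm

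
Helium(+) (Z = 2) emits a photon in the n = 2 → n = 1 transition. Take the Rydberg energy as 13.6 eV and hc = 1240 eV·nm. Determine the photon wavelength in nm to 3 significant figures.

For Z = 2 the level energies scale as Z², so the effective Rydberg energy is 13.6 × 4 = 54.40 eV.
ΔE = 54.40 × (1/1² − 1/2²) = 54.40 × 0.7500 = 40.80 eV.
λ = hc/ΔE = 1240 / 40.80 = 30.4 nm.

30.4 nm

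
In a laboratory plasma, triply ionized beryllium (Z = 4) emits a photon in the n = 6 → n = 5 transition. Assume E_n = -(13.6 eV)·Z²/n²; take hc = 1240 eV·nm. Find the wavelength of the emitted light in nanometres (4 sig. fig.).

466.2 nm

For Z = 4 the level energies scale as Z², so the effective Rydberg energy is 13.6 × 16 = 217.6 eV.
ΔE = 217.6 × (1/5² − 1/6²) = 217.6 × 0.01222 = 2.660 eV.
λ = hc/ΔE = 1240 / 2.660 = 466.2 nm.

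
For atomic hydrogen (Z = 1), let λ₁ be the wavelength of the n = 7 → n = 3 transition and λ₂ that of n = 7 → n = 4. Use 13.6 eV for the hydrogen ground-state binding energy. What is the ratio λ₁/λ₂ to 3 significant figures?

λ ∝ 1/ΔE ∝ 1/(1/n_f² − 1/n_i²), and the Z² and hc factors cancel in the ratio.
λ₁/λ₂ = (1/4² − 1/7²)/(1/3² − 1/7²) = 0.04209/0.09070 = 0.464.

0.464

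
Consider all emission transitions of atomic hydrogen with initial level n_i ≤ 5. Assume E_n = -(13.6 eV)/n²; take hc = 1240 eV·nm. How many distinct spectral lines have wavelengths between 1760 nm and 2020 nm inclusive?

1

Enumerate all n_i → n_f pairs with 1 ≤ n_f < n_i ≤ 5 and compute λ = 1240 / [13.6·1·(1/n_f² − 1/n_i²)].
Lines falling in [1760, 2020] nm: 4→3 (1876 nm).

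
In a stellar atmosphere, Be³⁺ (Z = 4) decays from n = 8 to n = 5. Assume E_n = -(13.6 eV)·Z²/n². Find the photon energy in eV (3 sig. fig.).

5.30 eV

The Bohr energies scale as Z², so for Z = 4: E_n = −217.6/n² eV.
E_8 = −217.6/64 = −3.400 eV and E_5 = −217.6/25 = −8.704 eV.
The photon energy is |E_8 − E_5| = 5.30 eV.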